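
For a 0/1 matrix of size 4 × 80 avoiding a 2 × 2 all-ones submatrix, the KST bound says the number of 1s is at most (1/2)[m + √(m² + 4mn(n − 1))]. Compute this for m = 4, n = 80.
z(4, 80; 2, 2) ≤ (1/2)[4 + √(4² + 4·4·80·79)] = (1/2)[4 + √101136] = 161.0094

Kővári–Sós–Turán: let r_1, ..., r_4 be the row sums and z = Σ r_i the total number of 1s. Each pair of columns can share at most one row with both entries 1 (else a 2×2 all-ones block appears), so Σ_i C(r_i, 2) ≤ C(80, 2) = 3160. By convexity Σ_i C(r_i, 2) ≥ 4·C(z/4, 2) = z(z − 4)/(2·4), giving z² − 4z − 4·80·79 ≤ 0 and hence z ≤ (1/2)[4 + √(16 + 4·25280)] = (1/2)[4 + √101136] ≈ (1/2)(4 + 318.0189) = 161.0094.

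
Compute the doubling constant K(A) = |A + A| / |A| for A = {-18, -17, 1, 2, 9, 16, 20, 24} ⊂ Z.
K = |A + A| / |A| = 30/8 = 15/4

Enumerate A + A = {a + b : a, b ∈ A}. With |A| = 8, there are |A|^2 = 64 ordered sum pairs; collecting distinct values, A + A = {-36, -35, -34, -17, -16, -15, -9, -8, -2, -1, 2, 3, 4, 6, 7, 10, 11, 17, 18, 21, 22, 25, 26, 29, 32, 33, 36, 40, 44, 48}, so |A + A| = 30. Thus K = 30/8 = 15/4. For comparison, the minimum possible |A + A| over all 8-element sets is 2·8 − 1 = 15 (so min K = 15/8), attained only by arithmetic progressions.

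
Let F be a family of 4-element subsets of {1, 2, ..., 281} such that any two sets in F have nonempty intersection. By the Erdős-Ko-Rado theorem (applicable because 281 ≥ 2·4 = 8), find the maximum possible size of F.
max |F| = C(280, 3) = 3619560

The Erdős-Ko-Rado theorem states: for n ≥ 2k, an intersecting family of k-subsets of an n-element set has size at most C(n − 1, k − 1), with equality for 'star' families {A ⊆ [n] : |A| = k, i ∈ A} (fix an element i). For n = 281, k = 4: C(280, 3) = 3619560.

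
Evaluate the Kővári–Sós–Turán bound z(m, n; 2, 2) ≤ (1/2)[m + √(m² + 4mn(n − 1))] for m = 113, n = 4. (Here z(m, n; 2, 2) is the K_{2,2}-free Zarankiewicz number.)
z(113, 4; 2, 2) ≤ (1/2)[113 + √(113² + 4·113·4·3)] = (1/2)[113 + √18193] = 123.9407

Kővári–Sós–Turán: let r_1, ..., r_113 be the row sums and z = Σ r_i the total number of 1s. Each pair of columns can share at most one row with both entries 1 (else a 2×2 all-ones block appears), so Σ_i C(r_i, 2) ≤ C(4, 2) = 6. By convexity Σ_i C(r_i, 2) ≥ 113·C(z/113, 2) = z(z − 113)/(2·113), giving z² − 113z − 113·4·3 ≤ 0 and hence z ≤ (1/2)[113 + √(12769 + 4·1356)] = (1/2)[113 + √18193] ≈ (1/2)(113 + 134.8814) = 123.9407.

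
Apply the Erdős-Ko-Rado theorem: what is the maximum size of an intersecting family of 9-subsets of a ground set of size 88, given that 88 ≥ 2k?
max |F| = C(87, 8) = 58433559570

The Erdős-Ko-Rado theorem states: for n ≥ 2k, an intersecting family of k-subsets of an n-element set has size at most C(n − 1, k − 1), with equality for 'star' families {A ⊆ [n] : |A| = k, i ∈ A} (fix an element i). For n = 88, k = 9: C(87, 8) = 58433559570.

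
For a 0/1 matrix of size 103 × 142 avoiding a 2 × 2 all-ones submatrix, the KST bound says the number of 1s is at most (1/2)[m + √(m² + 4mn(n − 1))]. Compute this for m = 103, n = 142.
z(103, 142; 2, 2) ≤ (1/2)[103 + √(103² + 4·103·142·141)] = (1/2)[103 + √8259673] = 1488.4823

Kővári–Sós–Turán: let r_1, ..., r_103 be the row sums and z = Σ r_i the total number of 1s. Each pair of columns can share at most one row with both entries 1 (else a 2×2 all-ones block appears), so Σ_i C(r_i, 2) ≤ C(142, 2) = 10011. By convexity Σ_i C(r_i, 2) ≥ 103·C(z/103, 2) = z(z − 103)/(2·103), giving z² − 103z − 103·142·141 ≤ 0 and hence z ≤ (1/2)[103 + √(10609 + 4·2062266)] = (1/2)[103 + √8259673] ≈ (1/2)(103 + 2873.9647) = 1488.4823.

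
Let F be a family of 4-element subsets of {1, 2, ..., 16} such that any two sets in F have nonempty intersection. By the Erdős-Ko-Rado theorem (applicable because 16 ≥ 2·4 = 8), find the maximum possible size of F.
max |F| = C(15, 3) = 455

The Erdős-Ko-Rado theorem states: for n ≥ 2k, an intersecting family of k-subsets of an n-element set has size at most C(n − 1, k − 1), with equality for 'star' families {A ⊆ [n] : |A| = k, i ∈ A} (fix an element i). For n = 16, k = 4: C(15, 3) = 455.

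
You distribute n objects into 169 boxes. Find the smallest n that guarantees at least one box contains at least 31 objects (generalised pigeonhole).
n = (31 − 1)·169 + 1 = 5071

By the generalised pigeonhole principle, to guarantee some box contains ≥ r objects we need more than (r − 1) · k objects total. Threshold: n = (r − 1) · k + 1. With r = 31 and k = 169: n = 30 · 169 + 1 = 5070 + 1 = 5071. For n = 5070 = 30 · 169, we can put exactly 30 objects in every box, avoiding 31 in any single one — so 5071 is tight.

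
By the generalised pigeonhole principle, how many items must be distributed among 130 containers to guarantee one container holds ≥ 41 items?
n = (41 − 1)·130 + 1 = 5201

By the generalised pigeonhole principle, to guarantee some box contains ≥ r objects we need more than (r − 1) · k objects total. Threshold: n = (r − 1) · k + 1. With r = 41 and k = 130: n = 40 · 130 + 1 = 5200 + 1 = 5201. For n = 5200 = 40 · 130, we can put exactly 40 objects in every box, avoiding 41 in any single one — so 5201 is tight.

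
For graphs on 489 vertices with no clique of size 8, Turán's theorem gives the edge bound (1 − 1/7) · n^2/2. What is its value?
Turán density bound = (6/7) · 489^2/2 = 717363/7 ≈ 102480.4286

Turán's theorem: ex(n, K_{r+1}) is achieved by the complete r-partite Turán graph T(n, r) with parts as balanced as possible, and is at most (1 − 1/r) · n^2/2. For r = 7, n = 489: the density bound is (6/7) · 239121/2 = 717363/7 ≈ 102480.4286. The integer-valued extremum is e(T(489, 7)) = 102480, which is strictly less than the density bound 717363/7 since 7 ∤ 489 (the parts of T(489, 7) cannot all be equal).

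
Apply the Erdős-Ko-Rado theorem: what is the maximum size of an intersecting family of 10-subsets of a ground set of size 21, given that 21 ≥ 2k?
max |F| = C(20, 9) = 167960

Erdős-Ko-Rado (1961): when n ≥ 2k, max |F| = C(n−1, k−1). The bound is attained by the star {A : i ∈ A} for any fixed i ∈ [n]. Here C(21−1, 10−1) = C(20, 9) = 167960.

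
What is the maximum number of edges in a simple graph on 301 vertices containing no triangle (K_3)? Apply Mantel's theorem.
ex(301, K_3) = ⌊301^2/4⌋ = 22650

Mantel (1907): a triangle-free graph on n vertices has at most ⌊n^2/4⌋ edges, with equality for the complete bipartite graph K_{⌊n/2⌋, ⌈n/2⌉}. For n = 301: ⌊301^2/4⌋ = ⌊90601/4⌋ = 22650. The extremal graph is K_{150, 151}, which has 150·151 = 22650 edges.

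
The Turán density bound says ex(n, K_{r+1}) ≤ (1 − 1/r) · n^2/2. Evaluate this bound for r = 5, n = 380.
Turán density bound = (4/5) · 380^2/2 = 57760

Turán's theorem: ex(n, K_{r+1}) is achieved by the complete r-partite Turán graph T(n, r) with parts as balanced as possible, and is at most (1 − 1/r) · n^2/2. For r = 5, n = 380: the density bound is (4/5) · 144400/2 = 57760. Since 5 ∣ 380, the Turán graph T(380, 5) has parts of equal size 76, and its edge count e(T(380, 5)) = 57760 attains the density bound exactly.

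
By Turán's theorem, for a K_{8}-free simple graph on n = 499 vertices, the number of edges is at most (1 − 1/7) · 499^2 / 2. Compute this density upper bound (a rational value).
Turán density bound = (6/7) · 499^2/2 = 747003/7 ≈ 106714.7143

Turán's theorem: ex(n, K_{r+1}) is achieved by the complete r-partite Turán graph T(n, r) with parts as balanced as possible, and is at most (1 − 1/r) · n^2/2. For r = 7, n = 499: the density bound is (6/7) · 249001/2 = 747003/7 ≈ 106714.7143. The integer-valued extremum is e(T(499, 7)) = 106714, which is strictly less than the density bound 747003/7 since 7 ∤ 499 (the parts of T(499, 7) cannot all be equal).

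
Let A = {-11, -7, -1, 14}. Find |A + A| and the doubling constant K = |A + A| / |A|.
K = |A + A| / |A| = 10/4 = 5/2

Enumerate A + A = {a + b : a, b ∈ A}. With |A| = 4, there are |A|^2 = 16 ordered sum pairs; collecting distinct values, A + A = {-22, -18, -14, -12, -8, -2, 3, 7, 13, 28}, so |A + A| = 10. Thus K = 10/4 = 5/2. For comparison, the minimum possible |A + A| over all 4-element sets is 2·4 − 1 = 7 (so min K = 7/4), attained only by arithmetic progressions.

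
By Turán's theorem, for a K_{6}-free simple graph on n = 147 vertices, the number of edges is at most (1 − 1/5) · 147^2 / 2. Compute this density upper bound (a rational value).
Turán density bound = (4/5) · 147^2/2 = 43218/5 ≈ 8643.6

Turán's theorem: ex(n, K_{r+1}) is achieved by the complete r-partite Turán graph T(n, r) with parts as balanced as possible, and is at most (1 − 1/r) · n^2/2. For r = 5, n = 147: the density bound is (4/5) · 21609/2 = 43218/5 ≈ 8643.6. The integer-valued extremum is e(T(147, 5)) = 8643, which is strictly less than the density bound 43218/5 since 5 ∤ 147 (the parts of T(147, 5) cannot all be equal).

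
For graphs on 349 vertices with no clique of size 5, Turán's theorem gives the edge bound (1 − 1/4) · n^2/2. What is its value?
Turán density bound = (3/4) · 349^2/2 = 365403/8 ≈ 45675.375

Turán's theorem: ex(n, K_{r+1}) is achieved by the complete r-partite Turán graph T(n, r) with parts as balanced as possible, and is at most (1 − 1/r) · n^2/2. For r = 4, n = 349: the density bound is (3/4) · 121801/2 = 365403/8 ≈ 45675.375. The integer-valued extremum is e(T(349, 4)) = 45675, which is strictly less than the density bound 365403/8 since 4 ∤ 349 (the parts of T(349, 4) cannot all be equal).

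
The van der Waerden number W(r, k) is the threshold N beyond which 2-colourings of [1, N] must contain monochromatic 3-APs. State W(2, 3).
W(2, 3) = 9

Lower bound: the 2-colouring RRBBRRBB of {1, ..., 8} (R at positions {1, 2, 5, 6}, B at {3, 4, 7, 8}) contains no monochromatic 3-term AP, so W(2, 3) > 8. Upper bound: a case analysis on any 2-colouring of {1, ..., 9} forces such an AP. Hence W(2, 3) = 9.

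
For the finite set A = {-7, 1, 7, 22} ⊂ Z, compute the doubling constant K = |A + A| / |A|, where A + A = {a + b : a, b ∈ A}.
K = |A + A| / |A| = 10/4 = 5/2

Enumerate A + A = {a + b : a, b ∈ A}. With |A| = 4, there are |A|^2 = 16 ordered sum pairs; collecting distinct values, A + A = {-14, -6, 0, 2, 8, 14, 15, 23, 29, 44}, so |A + A| = 10. Thus K = 10/4 = 5/2. For comparison, the minimum possible |A + A| over all 4-element sets is 2·4 − 1 = 7 (so min K = 7/4), attained only by arithmetic progressions.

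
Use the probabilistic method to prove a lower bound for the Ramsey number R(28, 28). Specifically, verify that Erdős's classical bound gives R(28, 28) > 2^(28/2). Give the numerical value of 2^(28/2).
2^(28/2) = 16384; so R(28, 28) > 16384

Colour each edge of K_n uniformly at random with red/blue. The expected number of monochromatic K_28 is C(n, 28) · 2 · 2^(−C(28,2)). If C(n, 28) · 2^(1 − C(28,2)) < 1, then with positive probability no monochromatic K_28 exists, so R(28, 28) > n. The standard estimate C(n, 28) ≤ n^28/28! shows this inequality holds whenever n ≤ 2^(28/2) (since 28! · 2^(C(28,2) − 1) > 2^(28^2/2) ≥ n^28). Hence R(28, 28) > 2^(28/2) = 16384.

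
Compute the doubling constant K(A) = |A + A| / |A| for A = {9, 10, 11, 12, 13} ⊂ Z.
K = |A + A| / |A| = 9/5

Enumerate A + A = {a + b : a, b ∈ A}. With |A| = 5, there are |A|^2 = 25 ordered sum pairs; collecting distinct values, A + A = {18, 19, 20, 21, 22, 23, 24, 25, 26}, so |A + A| = 9. Thus K = 9/5. Here |A + A| = 2|A| − 1 = 9, the minimum possible — so K = 9/5 is minimal, which holds iff A is an arithmetic progression.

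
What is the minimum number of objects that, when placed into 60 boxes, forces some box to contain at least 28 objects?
n = (28 − 1)·60 + 1 = 1621

By the generalised pigeonhole principle, to guarantee some box contains ≥ r objects we need more than (r − 1) · k objects total. Threshold: n = (r − 1) · k + 1. With r = 28 and k = 60: n = 27 · 60 + 1 = 1620 + 1 = 1621. For n = 1620 = 27 · 60, we can put exactly 27 objects in every box, avoiding 28 in any single one — so 1621 is tight.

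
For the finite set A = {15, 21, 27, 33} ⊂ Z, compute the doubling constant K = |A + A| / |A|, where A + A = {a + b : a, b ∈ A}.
K = |A + A| / |A| = 7/4

Enumerate A + A = {a + b : a, b ∈ A}. With |A| = 4, there are |A|^2 = 16 ordered sum pairs; collecting distinct values, A + A = {30, 36, 42, 48, 54, 60, 66}, so |A + A| = 7. Thus K = 7/4. Here |A + A| = 2|A| − 1 = 7, the minimum possible — so K = 7/4 is minimal, which holds iff A is an arithmetic progression.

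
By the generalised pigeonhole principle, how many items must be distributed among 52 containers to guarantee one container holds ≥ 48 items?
n = (48 − 1)·52 + 1 = 2445

By the generalised pigeonhole principle, to guarantee some box contains ≥ r objects we need more than (r − 1) · k objects total. Threshold: n = (r − 1) · k + 1. With r = 48 and k = 52: n = 47 · 52 + 1 = 2444 + 1 = 2445. For n = 2444 = 47 · 52, we can put exactly 47 objects in every box, avoiding 48 in any single one — so 2445 is tight.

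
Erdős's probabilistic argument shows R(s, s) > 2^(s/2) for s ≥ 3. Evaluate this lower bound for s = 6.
2^(6/2) = 8; so R(6, 6) > 8

Colour each edge of K_n uniformly at random with red/blue. The expected number of monochromatic K_6 is C(n, 6) · 2 · 2^(−C(6,2)). If C(n, 6) · 2^(1 − C(6,2)) < 1, then with positive probability no monochromatic K_6 exists, so R(6, 6) > n. The standard estimate C(n, 6) ≤ n^6/6! shows this inequality holds whenever n ≤ 2^(6/2) (since 6! · 2^(C(6,2) − 1) > 2^(6^2/2) ≥ n^6). Hence R(6, 6) > 2^(6/2) = 8.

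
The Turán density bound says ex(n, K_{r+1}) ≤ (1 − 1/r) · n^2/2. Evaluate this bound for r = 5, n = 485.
Turán density bound = (4/5) · 485^2/2 = 94090

Turán's theorem: ex(n, K_{r+1}) is achieved by the complete r-partite Turán graph T(n, r) with parts as balanced as possible, and is at most (1 − 1/r) · n^2/2. For r = 5, n = 485: the density bound is (4/5) · 235225/2 = 94090. Since 5 ∣ 485, the Turán graph T(485, 5) has parts of equal size 97, and its edge count e(T(485, 5)) = 94090 attains the density bound exactly.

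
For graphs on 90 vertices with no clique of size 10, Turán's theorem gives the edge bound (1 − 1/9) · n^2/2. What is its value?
Turán density bound = (8/9) · 90^2/2 = 3600

Turán's theorem: ex(n, K_{r+1}) is achieved by the complete r-partite Turán graph T(n, r) with parts as balanced as possible, and is at most (1 − 1/r) · n^2/2. For r = 9, n = 90: the density bound is (8/9) · 8100/2 = 3600. Since 9 ∣ 90, the Turán graph T(90, 9) has parts of equal size 10, and its edge count e(T(90, 9)) = 3600 attains the density bound exactly.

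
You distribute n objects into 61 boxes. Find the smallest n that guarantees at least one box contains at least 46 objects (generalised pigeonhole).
n = (46 − 1)·61 + 1 = 2746

By the generalised pigeonhole principle, to guarantee some box contains ≥ r objects we need more than (r − 1) · k objects total. Threshold: n = (r − 1) · k + 1. With r = 46 and k = 61: n = 45 · 61 + 1 = 2745 + 1 = 2746. For n = 2745 = 45 · 61, we can put exactly 45 objects in every box, avoiding 46 in any single one — so 2746 is tight.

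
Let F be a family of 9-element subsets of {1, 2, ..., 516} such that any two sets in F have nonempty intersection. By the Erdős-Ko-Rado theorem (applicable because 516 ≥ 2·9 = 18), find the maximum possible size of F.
max |F| = C(515, 8) = 116200961478394560

Erdős-Ko-Rado (1961): when n ≥ 2k, max |F| = C(n−1, k−1). The bound is attained by the star {A : i ∈ A} for any fixed i ∈ [n]. Here C(516−1, 9−1) = C(515, 8) = 116200961478394560.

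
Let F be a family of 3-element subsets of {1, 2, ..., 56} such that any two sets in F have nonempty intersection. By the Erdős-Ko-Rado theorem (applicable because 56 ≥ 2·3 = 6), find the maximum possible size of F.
max |F| = C(55, 2) = 1485

The Erdős-Ko-Rado theorem states: for n ≥ 2k, an intersecting family of k-subsets of an n-element set has size at most C(n − 1, k − 1), with equality for 'star' families {A ⊆ [n] : |A| = k, i ∈ A} (fix an element i). For n = 56, k = 3: C(55, 2) = 1485.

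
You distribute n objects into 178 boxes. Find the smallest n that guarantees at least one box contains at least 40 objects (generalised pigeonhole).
n = (40 − 1)·178 + 1 = 6943

By the generalised pigeonhole principle, to guarantee some box contains ≥ r objects we need more than (r − 1) · k objects total. Threshold: n = (r − 1) · k + 1. With r = 40 and k = 178: n = 39 · 178 + 1 = 6942 + 1 = 6943. For n = 6942 = 39 · 178, we can put exactly 39 objects in every box, avoiding 40 in any single one — so 6943 is tight.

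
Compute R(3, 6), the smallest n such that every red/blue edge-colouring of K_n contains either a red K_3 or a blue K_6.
R(3, 6) = 18

Lower bound: an explicit 2-colouring of K_{17} (typically a Paley-type or other structured construction) avoids a red K_3 and a blue K_6, showing R(3, 6) > 17.
Upper bound: the simple Erdős–Szekeres recurrence only gives R(3, 6) ≤ 20; the tight bound R(3, 6) ≤ 18 requires a sharper case analysis (or computer search) of 2-colourings of K_{18}.
Hence R(3, 6) = 18.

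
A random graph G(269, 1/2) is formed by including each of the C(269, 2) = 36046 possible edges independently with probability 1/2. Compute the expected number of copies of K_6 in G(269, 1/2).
E[# K_6] = C(269, 6) · (1/2)^C(6, 2) = 497504801332 / 2^15 = 124376200333/8192 ≈ 15182641.642212

For each 6-subset S of vertices (there are C(269, 6) = 497504801332 such S), let X_S = 1 if S induces a K_6 (all C(6, 2) = 15 edges present). Then P(X_S = 1) = (1/2)^15 = 1/32768. By linearity of expectation, E[# K_6] = C(269, 6) · (1/2)^15 = 497504801332 / 32768 = 124376200333/8192 ≈ 15182641.642212.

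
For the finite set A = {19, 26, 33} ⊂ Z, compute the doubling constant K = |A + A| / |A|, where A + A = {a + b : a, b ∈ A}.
K = |A + A| / |A| = 5/3

Enumerate A + A = {a + b : a, b ∈ A}. With |A| = 3, there are |A|^2 = 9 ordered sum pairs; collecting distinct values, A + A = {38, 45, 52, 59, 66}, so |A + A| = 5. Thus K = 5/3. Here |A + A| = 2|A| − 1 = 5, the minimum possible — so K = 5/3 is minimal, which holds iff A is an arithmetic progression.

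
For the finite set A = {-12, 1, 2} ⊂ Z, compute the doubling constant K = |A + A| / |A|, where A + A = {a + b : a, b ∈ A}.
K = |A + A| / |A| = 6/3 = 2

Enumerate A + A = {a + b : a, b ∈ A}. With |A| = 3, there are |A|^2 = 9 ordered sum pairs; collecting distinct values, A + A = {-24, -11, -10, 2, 3, 4}, so |A + A| = 6. Thus K = 6/3 = 2. For comparison, the minimum possible |A + A| over all 3-element sets is 2·3 − 1 = 5 (so min K = 5/3), attained only by arithmetic progressions.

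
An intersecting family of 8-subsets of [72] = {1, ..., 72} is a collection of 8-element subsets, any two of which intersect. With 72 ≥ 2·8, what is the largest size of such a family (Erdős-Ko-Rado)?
max |F| = C(71, 7) = 1329890705

The Erdős-Ko-Rado theorem states: for n ≥ 2k, an intersecting family of k-subsets of an n-element set has size at most C(n − 1, k − 1), with equality for 'star' families {A ⊆ [n] : |A| = k, i ∈ A} (fix an element i). For n = 72, k = 8: C(71, 7) = 1329890705.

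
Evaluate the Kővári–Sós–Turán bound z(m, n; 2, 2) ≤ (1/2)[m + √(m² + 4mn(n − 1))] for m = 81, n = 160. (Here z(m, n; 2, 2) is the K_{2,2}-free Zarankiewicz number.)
z(81, 160; 2, 2) ≤ (1/2)[81 + √(81² + 4·81·160·159)] = (1/2)[81 + √8249121] = 1476.5642

Kővári–Sós–Turán: let r_1, ..., r_81 be the row sums and z = Σ r_i the total number of 1s. Each pair of columns can share at most one row with both entries 1 (else a 2×2 all-ones block appears), so Σ_i C(r_i, 2) ≤ C(160, 2) = 12720. By convexity Σ_i C(r_i, 2) ≥ 81·C(z/81, 2) = z(z − 81)/(2·81), giving z² − 81z − 81·160·159 ≤ 0 and hence z ≤ (1/2)[81 + √(6561 + 4·2060640)] = (1/2)[81 + √8249121] ≈ (1/2)(81 + 2872.1283) = 1476.5642.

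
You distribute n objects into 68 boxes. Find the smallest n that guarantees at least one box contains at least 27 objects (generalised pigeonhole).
n = (27 − 1)·68 + 1 = 1769

By the generalised pigeonhole principle, to guarantee some box contains ≥ r objects we need more than (r − 1) · k objects total. Threshold: n = (r − 1) · k + 1. With r = 27 and k = 68: n = 26 · 68 + 1 = 1768 + 1 = 1769. For n = 1768 = 26 · 68, we can put exactly 26 objects in every box, avoiding 27 in any single one — so 1769 is tight.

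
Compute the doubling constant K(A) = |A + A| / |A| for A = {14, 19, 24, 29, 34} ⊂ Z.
K = |A + A| / |A| = 9/5

Enumerate A + A = {a + b : a, b ∈ A}. With |A| = 5, there are |A|^2 = 25 ordered sum pairs; collecting distinct values, A + A = {28, 33, 38, 43, 48, 53, 58, 63, 68}, so |A + A| = 9. Thus K = 9/5. Here |A + A| = 2|A| − 1 = 9, the minimum possible — so K = 9/5 is minimal, which holds iff A is an arithmetic progression.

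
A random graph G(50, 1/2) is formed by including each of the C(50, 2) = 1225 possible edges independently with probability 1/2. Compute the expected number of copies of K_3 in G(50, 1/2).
E[# K_3] = C(50, 3) · (1/2)^C(3, 2) = 19600 / 2^3 = 2450

For each 3-subset S of vertices (there are C(50, 3) = 19600 such S), let X_S = 1 if S induces a K_3 (all C(3, 2) = 3 edges present). Then P(X_S = 1) = (1/2)^3 = 1/8. By linearity of expectation, E[# K_3] = C(50, 3) · (1/2)^3 = 19600 / 8 = 2450.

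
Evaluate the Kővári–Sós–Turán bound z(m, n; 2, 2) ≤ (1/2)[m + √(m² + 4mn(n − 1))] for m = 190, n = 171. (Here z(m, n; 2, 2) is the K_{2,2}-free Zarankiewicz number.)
z(190, 171; 2, 2) ≤ (1/2)[190 + √(190² + 4·190·171·170)] = (1/2)[190 + √22129300] = 2447.0895

Kővári–Sós–Turán: let r_1, ..., r_190 be the row sums and z = Σ r_i the total number of 1s. Each pair of columns can share at most one row with both entries 1 (else a 2×2 all-ones block appears), so Σ_i C(r_i, 2) ≤ C(171, 2) = 14535. By convexity Σ_i C(r_i, 2) ≥ 190·C(z/190, 2) = z(z − 190)/(2·190), giving z² − 190z − 190·171·170 ≤ 0 and hence z ≤ (1/2)[190 + √(36100 + 4·5523300)] = (1/2)[190 + √22129300] ≈ (1/2)(190 + 4704.179) = 2447.0895.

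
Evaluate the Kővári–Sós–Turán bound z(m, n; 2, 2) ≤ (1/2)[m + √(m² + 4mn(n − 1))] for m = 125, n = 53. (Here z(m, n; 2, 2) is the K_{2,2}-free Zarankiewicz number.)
z(125, 53; 2, 2) ≤ (1/2)[125 + √(125² + 4·125·53·52)] = (1/2)[125 + √1393625] = 652.7595

Kővári–Sós–Turán: let r_1, ..., r_125 be the row sums and z = Σ r_i the total number of 1s. Each pair of columns can share at most one row with both entries 1 (else a 2×2 all-ones block appears), so Σ_i C(r_i, 2) ≤ C(53, 2) = 1378. By convexity Σ_i C(r_i, 2) ≥ 125·C(z/125, 2) = z(z − 125)/(2·125), giving z² − 125z − 125·53·52 ≤ 0 and hence z ≤ (1/2)[125 + √(15625 + 4·344500)] = (1/2)[125 + √1393625] ≈ (1/2)(125 + 1180.519) = 652.7595.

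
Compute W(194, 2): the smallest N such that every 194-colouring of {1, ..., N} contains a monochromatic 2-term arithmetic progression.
W(194, 2) = 194 + 1 = 195

A 2-term AP is any pair of integers, so a monochromatic 2-AP exists iff some colour is used at least twice. With 194 colours, the colouring i ↦ i on {1, ..., 194} uses each colour once, avoiding any monochromatic pair, so W(194, 2) > 194. For {1, ..., 195}, pigeonhole forces two integers of the same colour, which form a monochromatic 2-AP. Hence W(194, 2) = 195.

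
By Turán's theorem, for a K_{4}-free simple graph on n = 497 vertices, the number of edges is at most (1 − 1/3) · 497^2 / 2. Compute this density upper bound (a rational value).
Turán density bound = (2/3) · 497^2/2 = 247009/3 ≈ 82336.3333

Turán's theorem: ex(n, K_{r+1}) is achieved by the complete r-partite Turán graph T(n, r) with parts as balanced as possible, and is at most (1 − 1/r) · n^2/2. For r = 3, n = 497: the density bound is (2/3) · 247009/2 = 247009/3 ≈ 82336.3333. The integer-valued extremum is e(T(497, 3)) = 82336, which is strictly less than the density bound 247009/3 since 3 ∤ 497 (the parts of T(497, 3) cannot all be equal).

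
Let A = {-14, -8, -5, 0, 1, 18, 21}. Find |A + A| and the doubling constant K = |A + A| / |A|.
K = |A + A| / |A| = 26/7

Enumerate A + A = {a + b : a, b ∈ A}. With |A| = 7, there are |A|^2 = 49 ordered sum pairs; collecting distinct values, A + A = {-28, -22, -19, -16, -14, -13, -10, -8, -7, -5, -4, 0, 1, 2, 4, 7, 10, 13, 16, 18, 19, 21, 22, 36, 39, 42}, so |A + A| = 26. Thus K = 26/7. For comparison, the minimum possible |A + A| over all 7-element sets is 2·7 − 1 = 13 (so min K = 13/7), attained only by arithmetic progressions.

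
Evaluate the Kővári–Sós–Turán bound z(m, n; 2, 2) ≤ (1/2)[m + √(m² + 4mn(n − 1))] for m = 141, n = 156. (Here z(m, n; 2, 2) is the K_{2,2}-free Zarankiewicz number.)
z(141, 156; 2, 2) ≤ (1/2)[141 + √(141² + 4·141·156·155)] = (1/2)[141 + √13657401] = 1918.2961

Kővári–Sós–Turán: let r_1, ..., r_141 be the row sums and z = Σ r_i the total number of 1s. Each pair of columns can share at most one row with both entries 1 (else a 2×2 all-ones block appears), so Σ_i C(r_i, 2) ≤ C(156, 2) = 12090. By convexity Σ_i C(r_i, 2) ≥ 141·C(z/141, 2) = z(z − 141)/(2·141), giving z² − 141z − 141·156·155 ≤ 0 and hence z ≤ (1/2)[141 + √(19881 + 4·3409380)] = (1/2)[141 + √13657401] ≈ (1/2)(141 + 3695.5921) = 1918.2961.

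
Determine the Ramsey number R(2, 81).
R(2, 81) = 81

R(2, k) = k for all k ≥ 2: in a 2-colouring of K_k, either some edge is red (a red K_2) or all edges are blue (a blue K_k). And K_{80} coloured all-blue has no blue K_81, so R(2, 81) > 80. Hence R(2, 81) = 81.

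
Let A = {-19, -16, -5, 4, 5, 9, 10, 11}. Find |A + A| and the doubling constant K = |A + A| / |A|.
K = |A + A| / |A| = 32/8 = 4

Enumerate A + A = {a + b : a, b ∈ A}. With |A| = 8, there are |A|^2 = 64 ordered sum pairs; collecting distinct values, A + A = {-38, -35, -32, -24, -21, -15, -14, -12, -11, -10, -9, -8, -7, -6, -5, -1, 0, 4, 5, 6, 8, 9, 10, 13, 14, 15, 16, 18, 19, 20, 21, 22}, so |A + A| = 32. Thus K = 32/8 = 4. For comparison, the minimum possible |A + A| over all 8-element sets is 2·8 − 1 = 15 (so min K = 15/8), attained only by arithmetic progressions.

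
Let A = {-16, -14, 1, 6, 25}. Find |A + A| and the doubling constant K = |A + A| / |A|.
K = |A + A| / |A| = 15/5 = 3

Enumerate A + A = {a + b : a, b ∈ A}. With |A| = 5, there are |A|^2 = 25 ordered sum pairs; collecting distinct values, A + A = {-32, -30, -28, -15, -13, -10, -8, 2, 7, 9, 11, 12, 26, 31, 50}, so |A + A| = 15. Thus K = 15/5 = 3. For comparison, the minimum possible |A + A| over all 5-element sets is 2·5 − 1 = 9 (so min K = 9/5), attained only by arithmetic progressions.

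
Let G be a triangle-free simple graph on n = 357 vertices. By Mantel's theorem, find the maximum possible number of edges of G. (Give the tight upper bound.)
ex(357, K_3) = ⌊357^2/4⌋ = 31862

Mantel (1907): a triangle-free graph on n vertices has at most ⌊n^2/4⌋ edges, with equality for the complete bipartite graph K_{⌊n/2⌋, ⌈n/2⌉}. For n = 357: ⌊357^2/4⌋ = ⌊127449/4⌋ = 31862. The extremal graph is K_{178, 179}, which has 178·179 = 31862 edges.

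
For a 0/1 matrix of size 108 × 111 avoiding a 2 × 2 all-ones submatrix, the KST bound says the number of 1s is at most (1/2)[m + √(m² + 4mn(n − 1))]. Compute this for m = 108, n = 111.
z(108, 111; 2, 2) ≤ (1/2)[108 + √(108² + 4·108·111·110)] = (1/2)[108 + √5286384] = 1203.6069

Kővári–Sós–Turán: let r_1, ..., r_108 be the row sums and z = Σ r_i the total number of 1s. Each pair of columns can share at most one row with both entries 1 (else a 2×2 all-ones block appears), so Σ_i C(r_i, 2) ≤ C(111, 2) = 6105. By convexity Σ_i C(r_i, 2) ≥ 108·C(z/108, 2) = z(z − 108)/(2·108), giving z² − 108z − 108·111·110 ≤ 0 and hence z ≤ (1/2)[108 + √(11664 + 4·1318680)] = (1/2)[108 + √5286384] ≈ (1/2)(108 + 2299.2138) = 1203.6069.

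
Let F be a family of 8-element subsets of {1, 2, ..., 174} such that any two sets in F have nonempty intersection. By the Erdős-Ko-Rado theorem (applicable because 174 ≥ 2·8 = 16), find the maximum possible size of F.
max |F| = C(173, 7) = 813769676772

The Erdős-Ko-Rado theorem states: for n ≥ 2k, an intersecting family of k-subsets of an n-element set has size at most C(n − 1, k − 1), with equality for 'star' families {A ⊆ [n] : |A| = k, i ∈ A} (fix an element i). For n = 174, k = 8: C(173, 7) = 813769676772.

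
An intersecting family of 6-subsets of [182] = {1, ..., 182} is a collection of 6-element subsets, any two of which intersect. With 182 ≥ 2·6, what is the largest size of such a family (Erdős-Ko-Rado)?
max |F| = C(181, 5) = 1531144341

Erdős-Ko-Rado (1961): when n ≥ 2k, max |F| = C(n−1, k−1). The bound is attained by the star {A : i ∈ A} for any fixed i ∈ [n]. Here C(182−1, 6−1) = C(181, 5) = 1531144341.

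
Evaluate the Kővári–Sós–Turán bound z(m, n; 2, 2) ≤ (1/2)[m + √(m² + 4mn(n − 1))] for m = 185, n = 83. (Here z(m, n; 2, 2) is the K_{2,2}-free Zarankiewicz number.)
z(185, 83; 2, 2) ≤ (1/2)[185 + √(185² + 4·185·83·82)] = (1/2)[185 + √5070665] = 1218.4069

Kővári–Sós–Turán: let r_1, ..., r_185 be the row sums and z = Σ r_i the total number of 1s. Each pair of columns can share at most one row with both entries 1 (else a 2×2 all-ones block appears), so Σ_i C(r_i, 2) ≤ C(83, 2) = 3403. By convexity Σ_i C(r_i, 2) ≥ 185·C(z/185, 2) = z(z − 185)/(2·185), giving z² − 185z − 185·83·82 ≤ 0 and hence z ≤ (1/2)[185 + √(34225 + 4·1259110)] = (1/2)[185 + √5070665] ≈ (1/2)(185 + 2251.8137) = 1218.4069.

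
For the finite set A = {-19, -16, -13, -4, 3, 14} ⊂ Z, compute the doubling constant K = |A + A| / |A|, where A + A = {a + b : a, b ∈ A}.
K = |A + A| / |A| = 20/6 = 10/3

Enumerate A + A = {a + b : a, b ∈ A}. With |A| = 6, there are |A|^2 = 36 ordered sum pairs; collecting distinct values, A + A = {-38, -35, -32, -29, -26, -23, -20, -17, -16, -13, -10, -8, -5, -2, -1, 1, 6, 10, 17, 28}, so |A + A| = 20. Thus K = 20/6 = 10/3. For comparison, the minimum possible |A + A| over all 6-element sets is 2·6 − 1 = 11 (so min K = 11/6), attained only by arithmetic progressions.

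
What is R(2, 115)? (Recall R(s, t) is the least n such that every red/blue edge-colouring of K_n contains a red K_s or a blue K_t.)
R(2, 115) = 115

R(2, k) = k for all k ≥ 2: in a 2-colouring of K_k, either some edge is red (a red K_2) or all edges are blue (a blue K_k). And K_{114} coloured all-blue has no blue K_115, so R(2, 115) > 114. Hence R(2, 115) = 115.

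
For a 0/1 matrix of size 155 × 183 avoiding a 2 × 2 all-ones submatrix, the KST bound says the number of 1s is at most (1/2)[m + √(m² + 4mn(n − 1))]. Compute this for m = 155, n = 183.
z(155, 183; 2, 2) ≤ (1/2)[155 + √(155² + 4·155·183·182)] = (1/2)[155 + √20673745] = 2350.9195

Kővári–Sós–Turán: let r_1, ..., r_155 be the row sums and z = Σ r_i the total number of 1s. Each pair of columns can share at most one row with both entries 1 (else a 2×2 all-ones block appears), so Σ_i C(r_i, 2) ≤ C(183, 2) = 16653. By convexity Σ_i C(r_i, 2) ≥ 155·C(z/155, 2) = z(z − 155)/(2·155), giving z² − 155z − 155·183·182 ≤ 0 and hence z ≤ (1/2)[155 + √(24025 + 4·5162430)] = (1/2)[155 + √20673745] ≈ (1/2)(155 + 4546.839) = 2350.9195.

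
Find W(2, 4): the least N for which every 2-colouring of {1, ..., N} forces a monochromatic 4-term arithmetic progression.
W(2, 4) = 35

W(2, 4) = 35. The lower bound W(2, 4) > 34 comes from an explicit good 2-colouring of [1, 34]; the upper bound W(2, 4) ≤ 35 was verified by exhaustive search over 2-colourings of [1, 35].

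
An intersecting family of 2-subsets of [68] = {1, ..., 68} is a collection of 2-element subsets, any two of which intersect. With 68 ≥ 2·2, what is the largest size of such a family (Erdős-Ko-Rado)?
max |F| = C(67, 1) = 67

Erdős-Ko-Rado (1961): when n ≥ 2k, max |F| = C(n−1, k−1). The bound is attained by the star {A : i ∈ A} for any fixed i ∈ [n]. Here C(68−1, 2−1) = C(67, 1) = 67.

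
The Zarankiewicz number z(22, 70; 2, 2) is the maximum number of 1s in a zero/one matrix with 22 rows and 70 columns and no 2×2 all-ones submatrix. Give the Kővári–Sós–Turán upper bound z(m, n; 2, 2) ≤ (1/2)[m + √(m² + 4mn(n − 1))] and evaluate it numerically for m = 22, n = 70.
z(22, 70; 2, 2) ≤ (1/2)[22 + √(22² + 4·22·70·69)] = (1/2)[22 + √425524] = 337.161

Kővári–Sós–Turán: let r_1, ..., r_22 be the row sums and z = Σ r_i the total number of 1s. Each pair of columns can share at most one row with both entries 1 (else a 2×2 all-ones block appears), so Σ_i C(r_i, 2) ≤ C(70, 2) = 2415. By convexity Σ_i C(r_i, 2) ≥ 22·C(z/22, 2) = z(z − 22)/(2·22), giving z² − 22z − 22·70·69 ≤ 0 and hence z ≤ (1/2)[22 + √(484 + 4·106260)] = (1/2)[22 + √425524] ≈ (1/2)(22 + 652.322) = 337.161.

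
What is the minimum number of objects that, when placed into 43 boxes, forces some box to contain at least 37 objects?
n = (37 − 1)·43 + 1 = 1549

By the generalised pigeonhole principle, to guarantee some box contains ≥ r objects we need more than (r − 1) · k objects total. Threshold: n = (r − 1) · k + 1. With r = 37 and k = 43: n = 36 · 43 + 1 = 1548 + 1 = 1549. For n = 1548 = 36 · 43, we can put exactly 36 objects in every box, avoiding 37 in any single one — so 1549 is tight.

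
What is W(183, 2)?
W(183, 2) = 183 + 1 = 184

A 2-term AP is any pair of integers, so a monochromatic 2-AP exists iff some colour is used at least twice. With 183 colours, the colouring i ↦ i on {1, ..., 183} uses each colour once, avoiding any monochromatic pair, so W(183, 2) > 183. For {1, ..., 184}, pigeonhole forces two integers of the same colour, which form a monochromatic 2-AP. Hence W(183, 2) = 184.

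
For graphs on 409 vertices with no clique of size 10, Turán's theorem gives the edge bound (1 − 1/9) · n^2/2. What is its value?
Turán density bound = (8/9) · 409^2/2 = 669124/9 ≈ 74347.1111

Turán's theorem: ex(n, K_{r+1}) is achieved by the complete r-partite Turán graph T(n, r) with parts as balanced as possible, and is at most (1 − 1/r) · n^2/2. For r = 9, n = 409: the density bound is (8/9) · 167281/2 = 669124/9 ≈ 74347.1111. The integer-valued extremum is e(T(409, 9)) = 74346, which is strictly less than the density bound 669124/9 since 9 ∤ 409 (the parts of T(409, 9) cannot all be equal).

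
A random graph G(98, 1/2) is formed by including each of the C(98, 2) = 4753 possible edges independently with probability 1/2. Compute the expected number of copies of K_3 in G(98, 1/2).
E[# K_3] = C(98, 3) · (1/2)^C(3, 2) = 152096 / 2^3 = 19012

For each 3-subset S of vertices (there are C(98, 3) = 152096 such S), let X_S = 1 if S induces a K_3 (all C(3, 2) = 3 edges present). Then P(X_S = 1) = (1/2)^3 = 1/8. By linearity of expectation, E[# K_3] = C(98, 3) · (1/2)^3 = 152096 / 8 = 19012.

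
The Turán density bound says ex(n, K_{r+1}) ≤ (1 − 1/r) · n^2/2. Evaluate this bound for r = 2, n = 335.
Turán density bound = (1/2) · 335^2/2 = 112225/4 ≈ 28056.25

Turán's theorem: ex(n, K_{r+1}) is achieved by the complete r-partite Turán graph T(n, r) with parts as balanced as possible, and is at most (1 − 1/r) · n^2/2. For r = 2, n = 335: the density bound is (1/2) · 112225/2 = 112225/4 ≈ 28056.25. The integer-valued extremum is e(T(335, 2)) = 28056, which is strictly less than the density bound 112225/4 since 2 ∤ 335 (the parts of T(335, 2) cannot all be equal).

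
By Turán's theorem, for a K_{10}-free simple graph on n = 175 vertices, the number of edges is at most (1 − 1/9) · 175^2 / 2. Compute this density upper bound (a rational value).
Turán density bound = (8/9) · 175^2/2 = 122500/9 ≈ 13611.1111

Turán's theorem: ex(n, K_{r+1}) is achieved by the complete r-partite Turán graph T(n, r) with parts as balanced as possible, and is at most (1 − 1/r) · n^2/2. For r = 9, n = 175: the density bound is (8/9) · 30625/2 = 122500/9 ≈ 13611.1111. The integer-valued extremum is e(T(175, 9)) = 13610, which is strictly less than the density bound 122500/9 since 9 ∤ 175 (the parts of T(175, 9) cannot all be equal).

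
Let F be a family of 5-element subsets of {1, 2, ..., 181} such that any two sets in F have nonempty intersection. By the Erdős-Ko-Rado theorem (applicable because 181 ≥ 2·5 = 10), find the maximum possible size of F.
max |F| = C(180, 4) = 42296805

The Erdős-Ko-Rado theorem states: for n ≥ 2k, an intersecting family of k-subsets of an n-element set has size at most C(n − 1, k − 1), with equality for 'star' families {A ⊆ [n] : |A| = k, i ∈ A} (fix an element i). For n = 181, k = 5: C(180, 4) = 42296805.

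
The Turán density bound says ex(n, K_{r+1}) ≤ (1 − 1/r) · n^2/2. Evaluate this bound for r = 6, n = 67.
Turán density bound = (5/6) · 67^2/2 = 22445/12 ≈ 1870.4167

Turán's theorem: ex(n, K_{r+1}) is achieved by the complete r-partite Turán graph T(n, r) with parts as balanced as possible, and is at most (1 − 1/r) · n^2/2. For r = 6, n = 67: the density bound is (5/6) · 4489/2 = 22445/12 ≈ 1870.4167. The integer-valued extremum is e(T(67, 6)) = 1870, which is strictly less than the density bound 22445/12 since 6 ∤ 67 (the parts of T(67, 6) cannot all be equal).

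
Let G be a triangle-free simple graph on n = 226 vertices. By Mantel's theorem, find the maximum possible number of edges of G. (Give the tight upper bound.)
ex(226, K_3) = ⌊226^2/4⌋ = 12769

Mantel (1907): a triangle-free graph on n vertices has at most ⌊n^2/4⌋ edges, with equality for the complete bipartite graph K_{⌊n/2⌋, ⌈n/2⌉}. For n = 226: ⌊226^2/4⌋ = ⌊51076/4⌋ = 12769. The extremal graph is K_{113, 113}, which has 113·113 = 12769 edges.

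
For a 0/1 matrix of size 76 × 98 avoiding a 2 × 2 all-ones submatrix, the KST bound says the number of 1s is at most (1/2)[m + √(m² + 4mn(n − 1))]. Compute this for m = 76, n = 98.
z(76, 98; 2, 2) ≤ (1/2)[76 + √(76² + 4·76·98·97)] = (1/2)[76 + √2895600] = 888.8231

Kővári–Sós–Turán: let r_1, ..., r_76 be the row sums and z = Σ r_i the total number of 1s. Each pair of columns can share at most one row with both entries 1 (else a 2×2 all-ones block appears), so Σ_i C(r_i, 2) ≤ C(98, 2) = 4753. By convexity Σ_i C(r_i, 2) ≥ 76·C(z/76, 2) = z(z − 76)/(2·76), giving z² − 76z − 76·98·97 ≤ 0 and hence z ≤ (1/2)[76 + √(5776 + 4·722456)] = (1/2)[76 + √2895600] ≈ (1/2)(76 + 1701.6463) = 888.8231.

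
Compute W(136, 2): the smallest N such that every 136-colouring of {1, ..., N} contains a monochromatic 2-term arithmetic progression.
W(136, 2) = 136 + 1 = 137

A 2-term AP is any pair of integers, so a monochromatic 2-AP exists iff some colour is used at least twice. With 136 colours, the colouring i ↦ i on {1, ..., 136} uses each colour once, avoiding any monochromatic pair, so W(136, 2) > 136. For {1, ..., 137}, pigeonhole forces two integers of the same colour, which form a monochromatic 2-AP. Hence W(136, 2) = 137.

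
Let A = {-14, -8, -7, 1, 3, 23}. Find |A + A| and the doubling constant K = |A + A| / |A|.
K = |A + A| / |A| = 21/6 = 7/2

Enumerate A + A = {a + b : a, b ∈ A}. With |A| = 6, there are |A|^2 = 36 ordered sum pairs; collecting distinct values, A + A = {-28, -22, -21, -16, -15, -14, -13, -11, -7, -6, -5, -4, 2, 4, 6, 9, 15, 16, 24, 26, 46}, so |A + A| = 21. Thus K = 21/6 = 7/2. For comparison, the minimum possible |A + A| over all 6-element sets is 2·6 − 1 = 11 (so min K = 11/6), attained only by arithmetic progressions.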